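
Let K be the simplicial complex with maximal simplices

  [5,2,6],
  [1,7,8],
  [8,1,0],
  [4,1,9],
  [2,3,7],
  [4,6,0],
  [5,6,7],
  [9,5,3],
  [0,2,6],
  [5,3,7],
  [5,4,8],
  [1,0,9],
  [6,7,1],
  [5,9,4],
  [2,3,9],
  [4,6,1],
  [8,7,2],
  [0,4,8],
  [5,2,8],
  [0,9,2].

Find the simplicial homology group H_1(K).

Fix the vertex order 0 < 1 < 2 < 3 < 4 < 5 < 6 < 7 < 8 < 9 and write every simplex with vertices in increasing order. Then dim K = 2 and the simplices of K are:

  0-simplices (10): [0], [1], [2], [3], [4], [5], [6], [7], [8], [9]
  1-simplices (30): (30 of them)
  2-simplices (20): (20 of them)

Hence C_0 ≅ Z^10, C_1 ≅ Z^30, C_2 ≅ Z^20.

Boundary ∂_1: C_1 → C_0 sends each edge [p,q] (with p < q) to q − p.
As a 10×30 matrix over Z this has rank 9, with invariant factors (1,1,1,1,1,1,1,1,1).

Boundary ∂_2: C_2 → C_1 acts by ∂[p,q,r] = [q,r] − [p,r] + [p,q]. For instance
  ∂[3,5,7] = [5,7] − [3,7] + [3,5],
  ∂[0,4,8] = [4,8] − [0,8] + [0,4].
This gives a 30×20 integer matrix of rank 20; reducing to Smith normal form yields diagonal entries (1,1,1,1,1,1,1,1,1,1,1,1,1,1,1,1,1,1,1,2).

From H_k ≅ ker(∂_k) / im(∂_{k+1}) we obtain:

  H_1: rank ker ∂_1 − rank ∂_2 = (30 − 9) − 20 = 1, and ∂_2 has invariant factor 2 > 1, so H_1 = Z × Z/2.

H_1 = Z × Z/2.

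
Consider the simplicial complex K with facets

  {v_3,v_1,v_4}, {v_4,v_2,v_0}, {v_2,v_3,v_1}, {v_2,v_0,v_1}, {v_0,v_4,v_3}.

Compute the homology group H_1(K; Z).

H_1 = Z.

Take the total order v_0 < v_1 < v_2 < v_3 < v_4 on the vertex set. Then K (dimension 2) consists of the simplices:

  0-simplices (5): [v_0], [v_1], [v_2], [v_3], [v_4]
  1-simplices (10): [v_0,v_1], [v_0,v_2], [v_0,v_3], [v_0,v_4], [v_1,v_2], [v_1,v_3], [v_1,v_4], [v_2,v_3], [v_2,v_4], [v_3,v_4]
  2-simplices (5): [v_0,v_1,v_2], [v_0,v_2,v_4], [v_0,v_3,v_4], [v_1,v_2,v_3], [v_1,v_3,v_4]

Hence C_0 ≅ Z^5, C_1 ≅ Z^10, C_2 ≅ Z^5.

Boundary ∂_1: C_1 → C_0 sends each edge [p,q] (with p < q) to q − p.
As a 5×10 matrix over Z this has rank 4, with invariant factors (1,1,1,1).

∂_2: C_2 → C_1 acts by ∂[p,q,r] = [q,r] − [p,r] + [p,q]. For instance
  ∂[v_0,v_1,v_2] = [v_1,v_2] − [v_0,v_2] + [v_0,v_1],
  ∂[v_1,v_3,v_4] = [v_3,v_4] − [v_1,v_4] + [v_1,v_3].
This gives a 10×5 integer matrix of rank 5; reducing to Smith normal form yields diagonal entries (1,1,1,1,1).

Computing H_k = (kernel of ∂_k) / (image of ∂_{k+1}):

  H_1: rank ker ∂_1 − rank ∂_2 = (10 − 4) − 5 = 1, and the invariant factors of ∂_2 are all 1, so H_1 ≅ Z.

(K is a triangulation of the Möbius band.)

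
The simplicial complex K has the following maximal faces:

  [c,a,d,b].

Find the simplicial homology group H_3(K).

H_3 ≅ 0.

K has 4 vertices, 6 edges, 4 triangles, 1 3-simplex.
rank ∂_3 = 1, rank ∂_4 = 0 ⇒ b_3 = 1 − 1 − 0 = 0. So H_3 = 0.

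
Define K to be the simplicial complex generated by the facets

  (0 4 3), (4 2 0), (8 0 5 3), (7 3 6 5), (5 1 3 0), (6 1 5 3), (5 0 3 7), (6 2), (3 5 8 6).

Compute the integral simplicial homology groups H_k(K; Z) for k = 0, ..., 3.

We work with the vertex ordering 0 < 1 < 2 < 3 < 4 < 5 < 6 < 7 < 8. The simplices of K, each written with vertices in increasing order, are:

  0-simplices (9): [0], [1], [2], [3], [4], [5], [6], [7], [8]
  1-simplices (22): [0,1], [0,2], [0,3], [0,4], [0,5], [0,7], [0,8], [1,3], [1,5], [1,6], [2,4], [2,6], [3,4], [3,5], [3,6], [3,7], [3,8], [5,6], [5,7], [5,8], [6,7], [6,8]
  2-simplices (19): (19 of them)
  3-simplices (6): [0,1,3,5], [0,3,5,7], [0,3,5,8], [1,3,5,6], [3,5,6,7], [3,5,6,8]

so the chain groups are C_0 ≅ Z^9, C_1 ≅ Z^22, C_2 ≅ Z^19, C_3 ≅ Z^6.

∂_1: C_1 → C_0 maps an edge to its endpoints' difference, ∂[p,q] = q − p. For instance
  ∂[2,6] = [6] − [2].
As a 9×22 matrix over Z this has rank 8, with invariant factors (1,1,1,1,1,1,1,1).

∂_2: C_2 → C_1 acts by ∂[p,q,r] = [q,r] − [p,r] + [p,q]. For instance
  ∂[3,6,7] = [6,7] − [3,7] + [3,6],
  ∂[0,3,4] = [3,4] − [0,4] + [0,3].
The resulting 22×19 matrix has rank 13, and its Smith normal form has invariant factors (1,1,1,1,1,1,1,1,1,1,1,1,1).

Boundary ∂_3: C_3 → C_2 sends each 3-simplex σ to the alternating sum Σ_i (−1)^i (σ with its i-th vertex removed). For instance
  ∂[0,1,3,5] = [1,3,5] − [0,3,5] + [0,1,5] − [0,1,3],
  ∂[3,5,6,8] = [5,6,8] − [3,6,8] + [3,5,8] − [3,5,6].
The 19×6 boundary matrix has rank 6 and Smith normal form diag(1,1,1,1,1,1).

From H_k ≅ ker(∂_k) / im(∂_{k+1}) we obtain:

  H_0: rank C_0 − rank ∂_1 = 9 − 8 = 1, and the invariant factors of ∂_1 are all 1, so H_0 ≅ Z.
  H_1: rank ker ∂_1 − rank ∂_2 = (22 − 8) − 13 = 1, and the invariant factors of ∂_2 are all 1, so H_1 ≅ Z.
  H_2: rank ker ∂_2 − rank ∂_3 = (19 − 13) − 6 = 0, and the invariant factors of ∂_3 are all 1, so H_2 ≅ 0.
  H_3: rank ker ∂_3 − rank ∂_4 = (6 − 6) − 0 = 0, and there is no ∂_4, so H_3 ≅ 0.

H_0 ≅ Z,  H_1 ≅ Z,  H_2 = 0,  H_3 = 0.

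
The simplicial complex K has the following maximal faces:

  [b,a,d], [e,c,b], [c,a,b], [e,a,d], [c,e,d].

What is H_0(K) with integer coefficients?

H_0 = Z.

Fix the vertex order a < b < c < d < e and write every simplex with vertices in increasing order. Then dim K = 2 and the simplices of K are:

  0-simplices (5): a, b, c, d, e
  1-simplices (10): ab, ac, ad, ae, bc, bd, be, cd, ce, de
  2-simplices (5): abc, abd, ade, bce, cde

so the chain groups are C_0 ≅ Z^5, C_1 ≅ Z^10, C_2 ≅ Z^5.

The boundary map ∂_1: C_1 → C_0 maps an edge to its endpoints' difference, ∂[p,q] = q − p. For instance
  ∂ad = d − a.
As a 5×10 matrix over Z this has rank 4, with invariant factors (1,1,1,1).

∂_2: C_2 → C_1 sends each 2-simplex [p,q,r] to [q,r] − [p,r] + [p,q]. For instance
  ∂cde = de − ce + cd,
  ∂abc = bc − ac + ab.
The resulting 10×5 matrix has rank 5, and its Smith normal form has invariant factors (1,1,1,1,1).

Computing H_k = (kernel of ∂_k) / (image of ∂_{k+1}):

  H_0: rank C_0 − rank ∂_1 = 5 − 4 = 1, and the invariant factors of ∂_1 are all 1, so H_0 ≅ Z.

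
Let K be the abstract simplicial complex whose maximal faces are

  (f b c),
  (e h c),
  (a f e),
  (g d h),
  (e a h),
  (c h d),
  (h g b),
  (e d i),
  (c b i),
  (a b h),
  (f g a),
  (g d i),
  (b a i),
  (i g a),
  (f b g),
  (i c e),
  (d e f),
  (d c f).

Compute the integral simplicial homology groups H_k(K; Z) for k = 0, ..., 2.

Take the total order a < b < c < d < e < f < g < h < i on the vertex set. Then K (dimension 2) consists of the simplices:

  0-simplices (9): a, b, c, d, e, f, g, h, i
  1-simplices (27): ab, ae, af, ag, ah, ai, bc, bf, bg, bh, bi, cd, ce, cf, ch, ci, de, df, dg, dh, di, ef, eh, ei, fg, gh, gi
  2-simplices (18): abh, abi, aef, aeh, afg, agi, bcf, bci, bfg, bgh, cdf, cdh, ceh, cei, def, dei, dgh, dgi

Hence C_0 ≅ Z^9, C_1 ≅ Z^27, C_2 ≅ Z^18.

Boundary ∂_1: C_1 → C_0 is given by ∂[p,q] = [q] − [p]. For instance
  ∂ai = i − a.
This gives a 9×27 integer matrix of rank 8; reducing to Smith normal form yields diagonal entries (1,1,1,1,1,1,1,1).

The boundary map ∂_2: C_2 → C_1 maps a triangle to the signed sum of its edges. For instance
  ∂aeh = eh − ah + ae,
  ∂abh = bh − ah + ab.
This gives a 27×18 integer matrix of rank 18; reducing to Smith normal form yields diagonal entries (1,1,1,1,1,1,1,1,1,1,1,1,1,1,1,1,1,2).

Now H_k = ker ∂_k / im ∂_{k+1}, so:

  H_0: rank C_0 − rank ∂_1 = 9 − 8 = 1, and the invariant factors of ∂_1 are all 1, so H_0 ≅ Z.
  H_1: rank ker ∂_1 − rank ∂_2 = (27 − 8) − 18 = 1, and ∂_2 has invariant factor 2 > 1, so H_1 ≅ Z ⊕ Z/2.
  H_2: rank ker ∂_2 − rank ∂_3 = (18 − 18) − 0 = 0, and there is no ∂_3, so H_2 ≅ 0.

H_0 = Z,  H_1 = Z ⊕ Z/2,  H_2 = 0.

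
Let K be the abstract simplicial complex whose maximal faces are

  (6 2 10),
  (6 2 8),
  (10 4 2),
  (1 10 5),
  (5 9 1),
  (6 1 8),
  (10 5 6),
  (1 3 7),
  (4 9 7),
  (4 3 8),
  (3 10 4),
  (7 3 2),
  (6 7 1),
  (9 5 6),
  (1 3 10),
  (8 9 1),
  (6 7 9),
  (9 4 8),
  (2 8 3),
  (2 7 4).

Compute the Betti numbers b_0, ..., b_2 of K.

b_0 = 1, b_1 = 1, b_2 = 0.

Take the total order 1 < 2 < 3 < 4 < 5 < 6 < 7 < 8 < 9 < 10 on the vertex set. Then K (dimension 2) consists of the simplices:

  0-simplices (10): [1], [2], [3], [4], [5], [6], [7], [8], [9], [10]
  1-simplices (30): (30 of them)
  2-simplices (20): (20 of them)

so the chain groups are C_0 ≅ Z^10, C_1 ≅ Z^30, C_2 ≅ Z^20.

The boundary map ∂_1: C_1 → C_0 is given by ∂[p,q] = [q] − [p]. For instance
  ∂[2,7] = [7] − [2].
This gives a 10×30 integer matrix of rank 9; reducing to Smith normal form yields diagonal entries (1,1,1,1,1,1,1,1,1).

Boundary ∂_2: C_2 → C_1 acts by ∂[p,q,r] = [q,r] − [p,r] + [p,q]. For instance
  ∂[1,8,9] = [8,9] − [1,9] + [1,8],
  ∂[2,3,8] = [3,8] − [2,8] + [2,3].
The 30×20 boundary matrix has rank 20 and Smith normal form diag(1,1,1,1,1,1,1,1,1,1,1,1,1,1,1,1,1,1,1,2).

Computing H_k = (kernel of ∂_k) / (image of ∂_{k+1}):

  H_0: rank C_0 − rank ∂_1 = 10 − 9 = 1, and the invariant factors of ∂_1 are all 1, so H_0 ≅ Z.
  H_1: rank ker ∂_1 − rank ∂_2 = (30 − 9) − 20 = 1, and ∂_2 has invariant factor 2 > 1, so H_1 ≅ Z ⊕ Z_2.
  H_2: rank ker ∂_2 − rank ∂_3 = (20 − 20) − 0 = 0, and there is no ∂_3, so H_2 ≅ 0.

As a check, the Euler characteristic is 10 − 30 + 20 = 0, which agrees with 1 − 1 + 0 = 0.

Hence the Betti numbers are b_0 = 1, b_1 = 1, b_2 = 0.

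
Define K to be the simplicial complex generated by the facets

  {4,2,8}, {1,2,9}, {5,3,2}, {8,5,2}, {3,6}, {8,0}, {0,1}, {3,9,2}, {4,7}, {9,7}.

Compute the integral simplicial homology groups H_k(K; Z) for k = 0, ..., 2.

H_0 = Z,  H_1 = Z^2,  H_2 = 0.

We work with the vertex ordering 0 < 1 < 2 < 3 < 4 < 5 < 6 < 7 < 8 < 9. The simplices of K, each written with vertices in increasing order, are:

  0-simplices (10): [0], [1], [2], [3], [4], [5], [6], [7], [8], [9]
  1-simplices (16): [0,1], [0,8], [1,2], [1,9], [2,3], [2,4], [2,5], [2,8], [2,9], [3,5], [3,6], [3,9], [4,7], [4,8], [5,8], [7,9]
  2-simplices (5): [1,2,9], [2,3,5], [2,3,9], [2,4,8], [2,5,8]

Hence C_0 ≅ Z^10, C_1 ≅ Z^16, C_2 ≅ Z^5.

Boundary ∂_1: C_1 → C_0 sends each edge [p,q] (with p < q) to q − p. For instance
  ∂[3,6] = [6] − [3].
The 10×16 boundary matrix has rank 9 and Smith normal form diag(1,1,1,1,1,1,1,1,1).

The boundary map ∂_2: C_2 → C_1 sends each 2-simplex [p,q,r] to [q,r] − [p,r] + [p,q]. For instance
  ∂[1,2,9] = [2,9] − [1,9] + [1,2],
  ∂[2,3,5] = [3,5] − [2,5] + [2,3].
The resulting 16×5 matrix has rank 5, and its Smith normal form has invariant factors (1,1,1,1,1).

Computing H_k = (kernel of ∂_k) / (image of ∂_{k+1}):

  H_0: rank C_0 − rank ∂_1 = 10 − 9 = 1, and the invariant factors of ∂_1 are all 1, so H_0 = Z.
  H_1: rank ker ∂_1 − rank ∂_2 = (16 − 9) − 5 = 2, and the invariant factors of ∂_2 are all 1, so H_1 = Z^2.
  H_2: rank ker ∂_2 − rank ∂_3 = (5 − 5) − 0 = 0, and there is no ∂_3, so H_2 = 0.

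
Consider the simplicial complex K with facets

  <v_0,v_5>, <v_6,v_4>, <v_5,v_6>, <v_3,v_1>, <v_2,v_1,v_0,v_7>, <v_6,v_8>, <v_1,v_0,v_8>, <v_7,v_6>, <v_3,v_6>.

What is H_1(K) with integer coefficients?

Order the vertices as v_0 < v_1 < v_2 < v_3 < v_4 < v_5 < v_6 < v_7 < v_8. Listing each simplex with vertices in this order, K has dimension 3 with simplices:

  0-simplices (9): [v_0], [v_1], [v_2], [v_3], [v_4], [v_5], [v_6], [v_7], [v_8]
  1-simplices (15): (15 of them)
  2-simplices (5): [v_0,v_1,v_2], [v_0,v_1,v_7], [v_0,v_1,v_8], [v_0,v_2,v_7], [v_1,v_2,v_7]
  3-simplices (1): [v_0,v_1,v_2,v_7]

so the chain groups are C_0 ≅ Z^9, C_1 ≅ Z^15, C_2 ≅ Z^5, C_3 ≅ Z^1.

The boundary map ∂_1: C_1 → C_0 is given by ∂[p,q] = [q] − [p]. For instance
  ∂[v_4,v_6] = [v_6] − [v_4].
As a 9×15 matrix over Z this has rank 8, with invariant factors (1,1,1,1,1,1,1,1).

Boundary ∂_2: C_2 → C_1 sends each 2-simplex [p,q,r] to [q,r] − [p,r] + [p,q]. For instance
  ∂[v_0,v_1,v_7] = [v_1,v_7] − [v_0,v_7] + [v_0,v_1],
  ∂[v_0,v_2,v_7] = [v_2,v_7] − [v_0,v_7] + [v_0,v_2].
As a 15×5 matrix over Z this has rank 4, with invariant factors (1,1,1,1).

∂_3: C_3 → C_2 sends each 3-simplex σ to the alternating sum Σ_i (−1)^i (σ with its i-th vertex removed). For instance
  ∂[v_0,v_1,v_2,v_7] = [v_1,v_2,v_7] − [v_0,v_2,v_7] + [v_0,v_1,v_7] − [v_0,v_1,v_2].
As a 5×1 matrix over Z this has rank 1, with invariant factors (1).

Computing H_k = (kernel of ∂_k) / (image of ∂_{k+1}):

  H_1: rank ker ∂_1 − rank ∂_2 = (15 − 8) − 4 = 3, and the invariant factors of ∂_2 are all 1, so H_1 = Z^3.

H_1 = Z^3.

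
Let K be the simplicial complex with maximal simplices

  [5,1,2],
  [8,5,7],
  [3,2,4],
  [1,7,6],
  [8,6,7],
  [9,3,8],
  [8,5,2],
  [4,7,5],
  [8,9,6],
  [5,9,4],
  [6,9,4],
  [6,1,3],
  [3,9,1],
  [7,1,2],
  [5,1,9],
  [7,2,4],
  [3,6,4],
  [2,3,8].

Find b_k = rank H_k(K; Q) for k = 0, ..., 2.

b_0 = 1, b_1 = 1, b_2 = 0.

Fix the vertex order 1 < 2 < 3 < 4 < 5 < 6 < 7 < 8 < 9 and write every simplex with vertices in increasing order. Then dim K = 2 and the simplices of K are:

  0-simplices (9): [1], [2], [3], [4], [5], [6], [7], [8], [9]
  1-simplices (27): (27 of them)
  2-simplices (18): [1,2,5], [1,2,7], [1,3,6], [1,3,9], [1,5,9], [1,6,7], [2,3,4], [2,3,8], [2,4,7], [2,5,8], [3,4,6], [3,8,9], [4,5,7], [4,5,9], [4,6,9], [5,7,8], [6,7,8], [6,8,9]

so the chain groups are C_0 ≅ Z^9, C_1 ≅ Z^27, C_2 ≅ Z^18.

∂_1: C_1 → C_0 maps an edge to its endpoints' difference, ∂[p,q] = q − p. For instance
  ∂[4,6] = [6] − [4].
The 9×27 boundary matrix has rank 8 and Smith normal form diag(1,1,1,1,1,1,1,1).

∂_2: C_2 → C_1 maps a triangle to the signed sum of its edges. For instance
  ∂[4,5,9] = [5,9] − [4,9] + [4,5],
  ∂[1,2,7] = [2,7] − [1,7] + [1,2].
This gives a 27×18 integer matrix of rank 18; reducing to Smith normal form yields diagonal entries (1,1,1,1,1,1,1,1,1,1,1,1,1,1,1,1,1,2).

Now H_k = ker ∂_k / im ∂_{k+1}, so:

  H_0: rank C_0 − rank ∂_1 = 9 − 8 = 1, and the invariant factors of ∂_1 are all 1, so H_0 = Z.
  H_1: rank ker ∂_1 − rank ∂_2 = (27 − 8) − 18 = 1, and ∂_2 has invariant factor 2 > 1, so H_1 = Z ⊕ Z/2.
  H_2: rank ker ∂_2 − rank ∂_3 = (18 − 18) − 0 = 0, and there is no ∂_3, so H_2 = 0.

Hence the Betti numbers are b_0 = 1, b_1 = 1, b_2 = 0.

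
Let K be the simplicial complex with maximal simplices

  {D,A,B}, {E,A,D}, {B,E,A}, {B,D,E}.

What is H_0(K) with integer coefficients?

Fix the vertex order A < B < D < E and write every simplex with vertices in increasing order. Then dim K = 2 and the simplices of K are:

  0-simplices (4): A, B, D, E
  1-simplices (6): AB, AD, AE, BD, BE, DE
  2-simplices (4): ABD, ABE, ADE, BDE

so the chain groups are C_0 ≅ Z^4, C_1 ≅ Z^6, C_2 ≅ Z^4.

The boundary map ∂_1: C_1 → C_0 is given by ∂[p,q] = [q] − [p]. For instance
  ∂AE = E − A.
The 4×6 boundary matrix has rank 3 and Smith normal form diag(1,1,1).

∂_2: C_2 → C_1 sends each 2-simplex [p,q,r] to [q,r] − [p,r] + [p,q]. For instance
  ∂BDE = DE − BE + BD,
  ∂ADE = DE − AE + AD.
This gives a 6×4 integer matrix of rank 3; reducing to Smith normal form yields diagonal entries (1,1,1).

Now H_k = ker ∂_k / im ∂_{k+1}, so:

  H_0: rank C_0 − rank ∂_1 = 4 − 3 = 1, and the invariant factors of ∂_1 are all 1, so H_0 = Z.

H_0 ≅ Z.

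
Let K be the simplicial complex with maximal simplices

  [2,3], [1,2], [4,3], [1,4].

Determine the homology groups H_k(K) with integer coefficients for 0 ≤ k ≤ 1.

H_0 = Z,  H_1 = Z.

Order the vertices as 1 < 2 < 3 < 4. Listing each simplex with vertices in this order, K has dimension 1 with simplices:

  0-simplices (4): [1], [2], [3], [4]
  1-simplices (4): [1,2], [1,4], [2,3], [3,4]

giving chain groups C_0 ≅ Z^4, C_1 ≅ Z^4.

∂_1: C_1 → C_0 maps an edge to its endpoints' difference, ∂[p,q] = q − p.
The 4×4 boundary matrix has rank 3 and Smith normal form diag(1,1,1).

From H_k ≅ ker(∂_k) / im(∂_{k+1}) we obtain:

  H_0: rank C_0 − rank ∂_1 = 4 − 3 = 1, and the invariant factors of ∂_1 are all 1, so H_0 = Z.
  H_1: rank ker ∂_1 − rank ∂_2 = (4 − 3) − 0 = 1, and there is no ∂_2, so H_1 = Z.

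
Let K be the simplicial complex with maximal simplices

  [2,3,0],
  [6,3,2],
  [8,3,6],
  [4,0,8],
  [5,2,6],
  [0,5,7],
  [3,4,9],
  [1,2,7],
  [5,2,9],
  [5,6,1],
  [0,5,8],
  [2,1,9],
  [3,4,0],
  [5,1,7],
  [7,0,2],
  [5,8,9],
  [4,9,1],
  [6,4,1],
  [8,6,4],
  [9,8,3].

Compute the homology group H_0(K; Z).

K has 10 vertices, 30 edges, 20 triangles.
rank ∂_0 = 0, rank ∂_1 = 9 ⇒ b_0 = 10 − 0 − 9 = 1; all invariant factors of ∂_1 are 1 so no torsion. So H_0 ≅ Z.

H_0 = Z.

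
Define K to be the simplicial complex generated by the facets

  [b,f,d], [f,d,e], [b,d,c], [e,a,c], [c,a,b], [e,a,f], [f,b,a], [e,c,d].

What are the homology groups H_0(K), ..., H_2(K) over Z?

H_0 = Z,  H_1 = 0,  H_2 = Z.

Fix the vertex order a < b < c < d < e < f and write every simplex with vertices in increasing order. Then dim K = 2 and the simplices of K are:

  0-simplices (6): a, b, c, d, e, f
  1-simplices (12): ab, ac, ae, af, bc, bd, bf, cd, ce, de, df, ef
  2-simplices (8): abc, abf, ace, aef, bcd, bdf, cde, def

so the chain groups are C_0 ≅ Z^6, C_1 ≅ Z^12, C_2 ≅ Z^8.

∂_1: C_1 → C_0 sends each edge [p,q] (with p < q) to q − p. For instance
  ∂df = f − d.
The 6×12 boundary matrix has rank 5 and Smith normal form diag(1,1,1,1,1).

The boundary map ∂_2: C_2 → C_1 maps a triangle to the signed sum of its edges. For instance
  ∂abc = bc − ac + ab,
  ∂bdf = df − bf + bd.
The 12×8 boundary matrix has rank 7 and Smith normal form diag(1,1,1,1,1,1,1).

Computing H_k = (kernel of ∂_k) / (image of ∂_{k+1}):

  H_0: rank C_0 − rank ∂_1 = 6 − 5 = 1, and the invariant factors of ∂_1 are all 1, so H_0 = Z.
  H_1: rank ker ∂_1 − rank ∂_2 = (12 − 5) − 7 = 0, and the invariant factors of ∂_2 are all 1, so H_1 = 0.
  H_2: rank ker ∂_2 − rank ∂_3 = (8 − 7) − 0 = 1, and there is no ∂_3, so H_2 = Z.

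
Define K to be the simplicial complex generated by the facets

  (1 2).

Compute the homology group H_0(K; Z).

H_0 = Z.

Fix the vertex order 1 < 2 and write every simplex with vertices in increasing order. Then dim K = 1 and the simplices of K are:

  0-simplices (2): [1], [2]
  1-simplices (1): [1,2]

giving chain groups C_0 ≅ Z^2, C_1 ≅ Z^1.

The boundary map ∂_1: C_1 → C_0 is given by ∂[p,q] = [q] − [p]. For instance
  ∂[1,2] = [2] − [1].
This gives a 2×1 integer matrix of rank 1; reducing to Smith normal form yields diagonal entries (1).

From H_k ≅ ker(∂_k) / im(∂_{k+1}) we obtain:

  H_0: rank C_0 − rank ∂_1 = 2 − 1 = 1, and the invariant factors of ∂_1 are all 1, so H_0 ≅ Z.

(K is a triangulation of the 1-simplex.)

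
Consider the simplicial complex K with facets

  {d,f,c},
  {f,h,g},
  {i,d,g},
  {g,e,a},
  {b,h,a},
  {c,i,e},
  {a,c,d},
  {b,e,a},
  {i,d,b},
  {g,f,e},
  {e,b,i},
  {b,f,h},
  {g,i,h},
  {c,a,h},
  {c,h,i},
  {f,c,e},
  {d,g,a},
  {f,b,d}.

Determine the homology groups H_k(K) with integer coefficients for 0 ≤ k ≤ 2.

H_0 = Z,  H_1 = Z^2,  H_2 = Z.

Fix the vertex order a < b < c < d < e < f < g < h < i and write every simplex with vertices in increasing order. Then dim K = 2 and the simplices of K are:

  0-simplices (9): a, b, c, d, e, f, g, h, i
  1-simplices (27): ab, ac, ad, ae, ag, ah, bd, be, bf, bh, bi, cd, ce, cf, ch, ci, df, dg, di, ef, eg, ei, fg, fh, gh, gi, hi
  2-simplices (18): abe, abh, acd, ach, adg, aeg, bdf, bdi, bei, bfh, cdf, cef, cei, chi, dgi, efg, fgh, ghi

Hence C_0 ≅ Z^9, C_1 ≅ Z^27, C_2 ≅ Z^18.

Boundary ∂_1: C_1 → C_0 maps an edge to its endpoints' difference, ∂[p,q] = q − p. For instance
  ∂fg = g − f.
The 9×27 boundary matrix has rank 8 and Smith normal form diag(1,1,1,1,1,1,1,1).

∂_2: C_2 → C_1 acts by ∂[p,q,r] = [q,r] − [p,r] + [p,q]. For instance
  ∂ghi = hi − gi + gh,
  ∂acd = cd − ad + ac.
This gives a 27×18 integer matrix of rank 17; reducing to Smith normal form yields diagonal entries (1,1,1,1,1,1,1,1,1,1,1,1,1,1,1,1,1).

Reading off H_k = ker ∂_k / im ∂_{k+1}:

  H_0: rank C_0 − rank ∂_1 = 9 − 8 = 1, and the invariant factors of ∂_1 are all 1, so H_0 ≅ Z.
  H_1: rank ker ∂_1 − rank ∂_2 = (27 − 8) − 17 = 2, and the invariant factors of ∂_2 are all 1, so H_1 ≅ Z^2.
  H_2: rank ker ∂_2 − rank ∂_3 = (18 − 17) − 0 = 1, and there is no ∂_3, so H_2 ≅ Z.

As a check, the Euler characteristic is 9 − 27 + 18 = 0, which agrees with 1 − 2 + 1 = 0.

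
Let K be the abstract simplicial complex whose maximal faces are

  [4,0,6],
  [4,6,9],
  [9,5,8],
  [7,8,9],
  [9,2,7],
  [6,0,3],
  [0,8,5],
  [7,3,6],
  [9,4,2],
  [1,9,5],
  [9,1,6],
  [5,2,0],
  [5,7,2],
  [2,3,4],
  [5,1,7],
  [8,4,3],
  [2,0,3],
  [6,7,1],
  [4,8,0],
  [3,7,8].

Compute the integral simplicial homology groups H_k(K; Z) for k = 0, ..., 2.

H_0 ≅ Z,  H_1 ≅ Z ⊕ Z/2,  H_2 = 0.

K has 10 vertices, 30 edges, 20 triangles.
rank ∂_0 = 0, rank ∂_1 = 9 ⇒ b_0 = 10 − 0 − 9 = 1; all invariant factors of ∂_1 are 1 so no torsion. So H_0 ≅ Z.
rank ∂_1 = 9, rank ∂_2 = 20 ⇒ b_1 = 30 − 9 − 20 = 1; ∂_2 has invariant factor(s) [2] giving torsion. So H_1 ≅ Z ⊕ Z/2.
rank ∂_2 = 20, rank ∂_3 = 0 ⇒ b_2 = 20 − 20 − 0 = 0. So H_2 ≅ 0.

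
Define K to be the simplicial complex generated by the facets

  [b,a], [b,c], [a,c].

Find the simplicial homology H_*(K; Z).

H_0 = Z,  H_1 = Z.

K has 3 vertices, 3 edges.
rank ∂_0 = 0, rank ∂_1 = 2 ⇒ b_0 = 3 − 0 − 2 = 1; all invariant factors of ∂_1 are 1 so no torsion. So H_0 ≅ Z.
rank ∂_1 = 2, rank ∂_2 = 0 ⇒ b_1 = 3 − 2 − 0 = 1. So H_1 ≅ Z.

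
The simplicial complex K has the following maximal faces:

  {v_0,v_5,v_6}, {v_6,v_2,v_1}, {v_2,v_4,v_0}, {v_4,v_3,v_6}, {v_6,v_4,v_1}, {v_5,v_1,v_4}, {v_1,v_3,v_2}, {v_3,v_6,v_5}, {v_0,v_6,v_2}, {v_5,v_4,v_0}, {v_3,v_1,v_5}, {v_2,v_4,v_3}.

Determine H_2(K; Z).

H_2 = 0.

We work with the vertex ordering v_0 < v_1 < v_2 < v_3 < v_4 < v_5 < v_6. The simplices of K, each written with vertices in increasing order, are:

  0-simplices (7): [v_0], [v_1], [v_2], [v_3], [v_4], [v_5], [v_6]
  1-simplices (18): (18 of them)
  2-simplices (12): (12 of them)

Hence C_0 ≅ Z^7, C_1 ≅ Z^18, C_2 ≅ Z^12.

The boundary map ∂_1: C_1 → C_0 sends each edge [p,q] (with p < q) to q − p. For instance
  ∂[v_5,v_6] = [v_6] − [v_5].
The 7×18 boundary matrix has rank 6 and Smith normal form diag(1,1,1,1,1,1).

The boundary map ∂_2: C_2 → C_1 maps a triangle to the signed sum of its edges. For instance
  ∂[v_0,v_2,v_6] = [v_2,v_6] − [v_0,v_6] + [v_0,v_2],
  ∂[v_0,v_4,v_5] = [v_4,v_5] − [v_0,v_5] + [v_0,v_4].
The 18×12 boundary matrix has rank 12 and Smith normal form diag(1,1,1,1,1,1,1,1,1,1,1,2).

Computing H_k = (kernel of ∂_k) / (image of ∂_{k+1}):

  H_2: rank ker ∂_2 − rank ∂_3 = (12 − 12) − 0 = 0, and there is no ∂_3, so H_2 ≅ 0.

(K is a triangulation of the real projective plane RP^2.)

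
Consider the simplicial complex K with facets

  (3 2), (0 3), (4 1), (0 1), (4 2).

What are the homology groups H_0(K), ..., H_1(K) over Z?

H_0 = Z,  H_1 = Z.

Fix the vertex order 0 < 1 < 2 < 3 < 4 and write every simplex with vertices in increasing order. Then dim K = 1 and the simplices of K are:

  0-simplices (5): [0], [1], [2], [3], [4]
  1-simplices (5): [0,1], [0,3], [1,4], [2,3], [2,4]

Hence C_0 ≅ Z^5, C_1 ≅ Z^5.

The boundary map ∂_1: C_1 → C_0 is given by ∂[p,q] = [q] − [p]. For instance
  ∂[1,4] = [4] − [1].
The resulting 5×5 matrix has rank 4, and its Smith normal form has invariant factors (1,1,1,1).

Now H_k = ker ∂_k / im ∂_{k+1}, so:

  H_0: rank C_0 − rank ∂_1 = 5 − 4 = 1, and the invariant factors of ∂_1 are all 1, so H_0 ≅ Z.
  H_1: rank ker ∂_1 − rank ∂_2 = (5 − 4) − 0 = 1, and there is no ∂_2, so H_1 ≅ Z.

As a check, the Euler characteristic is 5 − 5 = 0, which agrees with 1 − 1 = 0.
(K is a triangulation of the circle S^1.)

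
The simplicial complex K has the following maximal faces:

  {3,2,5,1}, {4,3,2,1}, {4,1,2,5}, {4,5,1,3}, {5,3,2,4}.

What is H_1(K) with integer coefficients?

Order the vertices as 1 < 2 < 3 < 4 < 5. Listing each simplex with vertices in this order, K has dimension 3 with simplices:

  0-simplices (5): [1], [2], [3], [4], [5]
  1-simplices (10): [1,2], [1,3], [1,4], [1,5], [2,3], [2,4], [2,5], [3,4], [3,5], [4,5]
  2-simplices (10): [1,2,3], [1,2,4], [1,2,5], [1,3,4], [1,3,5], [1,4,5], [2,3,4], [2,3,5], [2,4,5], [3,4,5]
  3-simplices (5): [1,2,3,4], [1,2,3,5], [1,2,4,5], [1,3,4,5], [2,3,4,5]

giving chain groups C_0 ≅ Z^5, C_1 ≅ Z^10, C_2 ≅ Z^10, C_3 ≅ Z^5.

The boundary map ∂_1: C_1 → C_0 is given by ∂[p,q] = [q] − [p]. For instance
  ∂[4,5] = [5] − [4].
The 5×10 boundary matrix has rank 4 and Smith normal form diag(1,1,1,1).

The boundary map ∂_2: C_2 → C_1 maps a triangle to the signed sum of its edges. For instance
  ∂[1,2,4] = [2,4] − [1,4] + [1,2],
  ∂[1,2,3] = [2,3] − [1,3] + [1,2].
The resulting 10×10 matrix has rank 6, and its Smith normal form has invariant factors (1,1,1,1,1,1).

∂_3: C_3 → C_2 sends each 3-simplex σ to the alternating sum Σ_i (−1)^i (σ with its i-th vertex removed). For instance
  ∂[1,3,4,5] = [3,4,5] − [1,4,5] + [1,3,5] − [1,3,4],
  ∂[1,2,4,5] = [2,4,5] − [1,4,5] + [1,2,5] − [1,2,4].
This gives a 10×5 integer matrix of rank 4; reducing to Smith normal form yields diagonal entries (1,1,1,1).

From H_k ≅ ker(∂_k) / im(∂_{k+1}) we obtain:

  H_1: rank ker ∂_1 − rank ∂_2 = (10 − 4) − 6 = 0, and the invariant factors of ∂_2 are all 1, so H_1 ≅ 0.

H_1 = 0.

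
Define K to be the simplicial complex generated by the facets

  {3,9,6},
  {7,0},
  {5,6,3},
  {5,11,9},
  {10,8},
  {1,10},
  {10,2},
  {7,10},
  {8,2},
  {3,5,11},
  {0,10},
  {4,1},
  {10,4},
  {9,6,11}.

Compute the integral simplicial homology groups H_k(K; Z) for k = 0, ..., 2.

Take the total order 0 < 1 < 2 < 3 < 4 < 5 < 6 < 7 < 8 < 9 < 10 < 11 on the vertex set. Then K (dimension 2) consists of the simplices:

  0-simplices (12): [0], [1], [2], [3], [4], [5], [6], [7], [8], [9], [10], [11]
  1-simplices (19): [0,7], [0,10], [1,4], [1,10], [2,8], [2,10], [3,5], [3,6], [3,9], [3,11], [4,10], [5,6], [5,9], [5,11], [6,9], [6,11], [7,10], [8,10], [9,11]
  2-simplices (5): [3,5,6], [3,5,11], [3,6,9], [5,9,11], [6,9,11]

Hence C_0 ≅ Z^12, C_1 ≅ Z^19, C_2 ≅ Z^5.

Boundary ∂_1: C_1 → C_0 sends each edge [p,q] (with p < q) to q − p. For instance
  ∂[2,8] = [8] − [2].
As a 12×19 matrix over Z this has rank 10, with invariant factors (1,1,1,1,1,1,1,1,1,1).

∂_2: C_2 → C_1 maps a triangle to the signed sum of its edges. For instance
  ∂[5,9,11] = [9,11] − [5,11] + [5,9],
  ∂[3,5,11] = [5,11] − [3,11] + [3,5].
The 19×5 boundary matrix has rank 5 and Smith normal form diag(1,1,1,1,1).

Computing H_k = (kernel of ∂_k) / (image of ∂_{k+1}):

  H_0: rank C_0 − rank ∂_1 = 12 − 10 = 2, and the invariant factors of ∂_1 are all 1, so H_0 = Z^2.
  H_1: rank ker ∂_1 − rank ∂_2 = (19 − 10) − 5 = 4, and the invariant factors of ∂_2 are all 1, so H_1 = Z^4.
  H_2: rank ker ∂_2 − rank ∂_3 = (5 − 5) − 0 = 0, and there is no ∂_3, so H_2 = 0.

H_0 = Z^2,  H_1 = Z^4,  H_2 = 0.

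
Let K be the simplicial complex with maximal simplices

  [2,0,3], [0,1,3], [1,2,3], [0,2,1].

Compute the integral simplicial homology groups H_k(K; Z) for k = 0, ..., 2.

We work with the vertex ordering 0 < 1 < 2 < 3. The simplices of K, each written with vertices in increasing order, are:

  0-simplices (4): [0], [1], [2], [3]
  1-simplices (6): [0,1], [0,2], [0,3], [1,2], [1,3], [2,3]
  2-simplices (4): [0,1,2], [0,1,3], [0,2,3], [1,2,3]

Hence C_0 ≅ Z^4, C_1 ≅ Z^6, C_2 ≅ Z^4.

The boundary map ∂_1: C_1 → C_0 maps an edge to its endpoints' difference, ∂[p,q] = q − p. For instance
  ∂[1,3] = [3] − [1].
This gives a 4×6 integer matrix of rank 3; reducing to Smith normal form yields diagonal entries (1,1,1).

The boundary map ∂_2: C_2 → C_1 maps a triangle to the signed sum of its edges. For instance
  ∂[0,2,3] = [2,3] − [0,3] + [0,2],
  ∂[0,1,2] = [1,2] − [0,2] + [0,1].
The resulting 6×4 matrix has rank 3, and its Smith normal form has invariant factors (1,1,1).

From H_k ≅ ker(∂_k) / im(∂_{k+1}) we obtain:

  H_0: rank C_0 − rank ∂_1 = 4 − 3 = 1, and the invariant factors of ∂_1 are all 1, so H_0 = Z.
  H_1: rank ker ∂_1 − rank ∂_2 = (6 − 3) − 3 = 0, and the invariant factors of ∂_2 are all 1, so H_1 = 0.
  H_2: rank ker ∂_2 − rank ∂_3 = (4 − 3) − 0 = 1, and there is no ∂_3, so H_2 = Z.

As a check, the Euler characteristic is 4 − 6 + 4 = 2, which agrees with 1 − 0 + 1 = 2.

H_0 ≅ Z,  H_1 = 0,  H_2 ≅ Z.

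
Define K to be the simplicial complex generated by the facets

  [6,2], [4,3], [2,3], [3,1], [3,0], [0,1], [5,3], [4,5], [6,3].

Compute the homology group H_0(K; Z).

We work with the vertex ordering 0 < 1 < 2 < 3 < 4 < 5 < 6. The simplices of K, each written with vertices in increasing order, are:

  0-simplices (7): [0], [1], [2], [3], [4], [5], [6]
  1-simplices (9): [0,1], [0,3], [1,3], [2,3], [2,6], [3,4], [3,5], [3,6], [4,5]

giving chain groups C_0 ≅ Z^7, C_1 ≅ Z^9.

Boundary ∂_1: C_1 → C_0 sends each edge [p,q] (with p < q) to q − p. For instance
  ∂[0,3] = [3] − [0].
The 7×9 boundary matrix has rank 6 and Smith normal form diag(1,1,1,1,1,1).

Reading off H_k = ker ∂_k / im ∂_{k+1}:

  H_0: rank C_0 − rank ∂_1 = 7 − 6 = 1, and the invariant factors of ∂_1 are all 1, so H_0 ≅ Z.

H_0 ≅ Z.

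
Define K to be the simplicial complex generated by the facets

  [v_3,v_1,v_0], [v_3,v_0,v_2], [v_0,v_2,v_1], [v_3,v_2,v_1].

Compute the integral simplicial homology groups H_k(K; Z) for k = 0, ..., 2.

H_0 = Z,  H_1 = 0,  H_2 = Z.

K has 4 vertices, 6 edges, 4 triangles.
rank ∂_0 = 0, rank ∂_1 = 3 ⇒ b_0 = 4 − 0 − 3 = 1; all invariant factors of ∂_1 are 1 so no torsion. So H_0 ≅ Z.
rank ∂_1 = 3, rank ∂_2 = 3 ⇒ b_1 = 6 − 3 − 3 = 0; all invariant factors of ∂_2 are 1 so no torsion. So H_1 ≅ 0.
rank ∂_2 = 3, rank ∂_3 = 0 ⇒ b_2 = 4 − 3 − 0 = 1. So H_2 ≅ Z.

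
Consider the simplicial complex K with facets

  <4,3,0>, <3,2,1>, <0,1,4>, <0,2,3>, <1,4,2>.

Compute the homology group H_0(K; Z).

H_0 = Z.

We work with the vertex ordering 0 < 1 < 2 < 3 < 4. The simplices of K, each written with vertices in increasing order, are:

  0-simplices (5): [0], [1], [2], [3], [4]
  1-simplices (10): [0,1], [0,2], [0,3], [0,4], [1,2], [1,3], [1,4], [2,3], [2,4], [3,4]
  2-simplices (5): [0,1,4], [0,2,3], [0,3,4], [1,2,3], [1,2,4]

Hence C_0 ≅ Z^5, C_1 ≅ Z^10, C_2 ≅ Z^5.

∂_1: C_1 → C_0 sends each edge [p,q] (with p < q) to q − p. For instance
  ∂[3,4] = [4] − [3].
As a 5×10 matrix over Z this has rank 4, with invariant factors (1,1,1,1).

Boundary ∂_2: C_2 → C_1 maps a triangle to the signed sum of its edges. For instance
  ∂[0,1,4] = [1,4] − [0,4] + [0,1],
  ∂[0,3,4] = [3,4] − [0,4] + [0,3].
As a 10×5 matrix over Z this has rank 5, with invariant factors (1,1,1,1,1).

From H_k ≅ ker(∂_k) / im(∂_{k+1}) we obtain:

  H_0: rank C_0 − rank ∂_1 = 5 − 4 = 1, and the invariant factors of ∂_1 are all 1, so H_0 ≅ Z.

(K is a triangulation of the Möbius band.)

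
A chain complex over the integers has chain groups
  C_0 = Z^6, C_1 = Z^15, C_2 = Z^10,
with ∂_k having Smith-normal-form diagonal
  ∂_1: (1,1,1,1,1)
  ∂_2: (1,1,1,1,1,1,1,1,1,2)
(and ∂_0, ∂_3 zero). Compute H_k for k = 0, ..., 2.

H_0 = Z,  H_1 = Z/2,  H_2 = 0.

H_0: b_0 = 6 − 0 − 5 = 1; torsion from ∂_1 factors > 1: none. So H_0 = Z.
H_1: b_1 = 15 − 5 − 10 = 0; torsion from ∂_2 factors > 1: [2]. So H_1 = Z/2.
H_2: b_2 = 10 − 10 − 0 = 0; torsion from ∂_3 factors > 1: none. So H_2 = 0.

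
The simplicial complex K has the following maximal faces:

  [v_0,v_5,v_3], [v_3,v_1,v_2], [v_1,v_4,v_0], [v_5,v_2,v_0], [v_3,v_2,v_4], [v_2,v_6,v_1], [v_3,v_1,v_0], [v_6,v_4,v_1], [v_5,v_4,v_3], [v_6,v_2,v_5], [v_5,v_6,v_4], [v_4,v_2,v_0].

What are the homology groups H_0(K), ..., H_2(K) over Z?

H_0 ≅ Z,  H_1 ≅ Z_2,  H_2 = 0.

Take the total order v_0 < v_1 < v_2 < v_3 < v_4 < v_5 < v_6 on the vertex set. Then K (dimension 2) consists of the simplices:

  0-simplices (7): [v_0], [v_1], [v_2], [v_3], [v_4], [v_5], [v_6]
  1-simplices (18): (18 of them)
  2-simplices (12): (12 of them)

so the chain groups are C_0 ≅ Z^7, C_1 ≅ Z^18, C_2 ≅ Z^12.

∂_1: C_1 → C_0 is given by ∂[p,q] = [q] − [p]. For instance
  ∂[v_0,v_2] = [v_2] − [v_0].
The 7×18 boundary matrix has rank 6 and Smith normal form diag(1,1,1,1,1,1).

The boundary map ∂_2: C_2 → C_1 maps a triangle to the signed sum of its edges. For instance
  ∂[v_1,v_2,v_6] = [v_2,v_6] − [v_1,v_6] + [v_1,v_2],
  ∂[v_0,v_2,v_5] = [v_2,v_5] − [v_0,v_5] + [v_0,v_2].
As a 18×12 matrix over Z this has rank 12, with invariant factors (1,1,1,1,1,1,1,1,1,1,1,2).

Computing H_k = (kernel of ∂_k) / (image of ∂_{k+1}):

  H_0: rank C_0 − rank ∂_1 = 7 − 6 = 1, and the invariant factors of ∂_1 are all 1, so H_0 ≅ Z.
  H_1: rank ker ∂_1 − rank ∂_2 = (18 − 6) − 12 = 0, and ∂_2 has invariant factor 2 > 1, so H_1 ≅ Z_2.
  H_2: rank ker ∂_2 − rank ∂_3 = (12 − 12) − 0 = 0, and there is no ∂_3, so H_2 ≅ 0.

As a check, the Euler characteristic is 7 − 18 + 12 = 1, which agrees with 1 − 0 + 0 = 1.
(K is a triangulation of the real projective plane RP^2.)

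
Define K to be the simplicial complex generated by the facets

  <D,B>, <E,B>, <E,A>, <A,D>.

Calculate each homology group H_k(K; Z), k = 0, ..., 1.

K has 4 vertices, 4 edges.
rank ∂_0 = 0, rank ∂_1 = 3 ⇒ b_0 = 4 − 0 − 3 = 1; all invariant factors of ∂_1 are 1 so no torsion. So H_0 = Z.
rank ∂_1 = 3, rank ∂_2 = 0 ⇒ b_1 = 4 − 3 − 0 = 1. So H_1 = Z.

H_0 = Z,  H_1 = Z.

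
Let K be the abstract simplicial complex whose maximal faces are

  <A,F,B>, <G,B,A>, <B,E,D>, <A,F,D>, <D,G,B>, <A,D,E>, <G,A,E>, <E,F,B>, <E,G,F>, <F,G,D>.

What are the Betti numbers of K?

b_0 = 1, b_1 = 0, b_2 = 0.

Fix the vertex order A < B < D < E < F < G and write every simplex with vertices in increasing order. Then dim K = 2 and the simplices of K are:

  0-simplices (6): A, B, D, E, F, G
  1-simplices (15): AB, AD, AE, AF, AG, BD, BE, BF, BG, DE, DF, DG, EF, EG, FG
  2-simplices (10): ABF, ABG, ADE, ADF, AEG, BDE, BDG, BEF, DFG, EFG

so the chain groups are C_0 ≅ Z^6, C_1 ≅ Z^15, C_2 ≅ Z^10.

Boundary ∂_1: C_1 → C_0 maps an edge to its endpoints' difference, ∂[p,q] = q − p. For instance
  ∂AD = D − A.
As a 6×15 matrix over Z this has rank 5, with invariant factors (1,1,1,1,1).

∂_2: C_2 → C_1 sends each 2-simplex [p,q,r] to [q,r] − [p,r] + [p,q]. For instance
  ∂ABG = BG − AG + AB,
  ∂AEG = EG − AG + AE.
The resulting 15×10 matrix has rank 10, and its Smith normal form has invariant factors (1,1,1,1,1,1,1,1,1,2).

Reading off H_k = ker ∂_k / im ∂_{k+1}:

  H_0: rank C_0 − rank ∂_1 = 6 − 5 = 1, and the invariant factors of ∂_1 are all 1, so H_0 = Z.
  H_1: rank ker ∂_1 − rank ∂_2 = (15 − 5) − 10 = 0, and ∂_2 has invariant factor 2 > 1, so H_1 = Z/2.
  H_2: rank ker ∂_2 − rank ∂_3 = (10 − 10) − 0 = 0, and there is no ∂_3, so H_2 = 0.

Hence the Betti numbers are b_0 = 1, b_1 = 0, b_2 = 0.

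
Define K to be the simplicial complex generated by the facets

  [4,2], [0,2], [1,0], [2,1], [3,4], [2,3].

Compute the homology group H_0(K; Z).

H_0 ≅ Z.

Order the vertices as 0 < 1 < 2 < 3 < 4. Listing each simplex with vertices in this order, K has dimension 1 with simplices:

  0-simplices (5): [0], [1], [2], [3], [4]
  1-simplices (6): [0,1], [0,2], [1,2], [2,3], [2,4], [3,4]

so the chain groups are C_0 ≅ Z^5, C_1 ≅ Z^6.

Boundary ∂_1: C_1 → C_0 maps an edge to its endpoints' difference, ∂[p,q] = q − p.
As a 5×6 matrix over Z this has rank 4, with invariant factors (1,1,1,1).

Reading off H_k = ker ∂_k / im ∂_{k+1}:

  H_0: rank C_0 − rank ∂_1 = 5 − 4 = 1, and the invariant factors of ∂_1 are all 1, so H_0 = Z.

(K is a triangulation of a wedge of 2 circles.)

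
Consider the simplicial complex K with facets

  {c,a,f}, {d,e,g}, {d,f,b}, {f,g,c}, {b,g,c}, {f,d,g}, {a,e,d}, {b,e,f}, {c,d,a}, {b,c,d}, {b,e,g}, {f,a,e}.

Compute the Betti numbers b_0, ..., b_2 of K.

b_0 = 1, b_1 = 0, b_2 = 0.

Order the vertices as a < b < c < d < e < f < g. Listing each simplex with vertices in this order, K has dimension 2 with simplices:

  0-simplices (7): a, b, c, d, e, f, g
  1-simplices (18): ac, ad, ae, af, bc, bd, be, bf, bg, cd, cf, cg, de, df, dg, ef, eg, fg
  2-simplices (12): acd, acf, ade, aef, bcd, bcg, bdf, bef, beg, cfg, deg, dfg

Hence C_0 ≅ Z^7, C_1 ≅ Z^18, C_2 ≅ Z^12.

The boundary map ∂_1: C_1 → C_0 sends each edge [p,q] (with p < q) to q − p.
The resulting 7×18 matrix has rank 6, and its Smith normal form has invariant factors (1,1,1,1,1,1).

∂_2: C_2 → C_1 acts by ∂[p,q,r] = [q,r] − [p,r] + [p,q]. For instance
  ∂bdf = df − bf + bd,
  ∂bef = ef − bf + be.
The 18×12 boundary matrix has rank 12 and Smith normal form diag(1,1,1,1,1,1,1,1,1,1,1,2).

Reading off H_k = ker ∂_k / im ∂_{k+1}:

  H_0: rank C_0 − rank ∂_1 = 7 − 6 = 1, and the invariant factors of ∂_1 are all 1, so H_0 ≅ Z.
  H_1: rank ker ∂_1 − rank ∂_2 = (18 − 6) − 12 = 0, and ∂_2 has invariant factor 2 > 1, so H_1 ≅ Z/2.
  H_2: rank ker ∂_2 − rank ∂_3 = (12 − 12) − 0 = 0, and there is no ∂_3, so H_2 ≅ 0.

As a check, the Euler characteristic is 7 − 18 + 12 = 1, which agrees with 1 − 0 + 0 = 1.

Hence the Betti numbers are b_0 = 1, b_1 = 0, b_2 = 0.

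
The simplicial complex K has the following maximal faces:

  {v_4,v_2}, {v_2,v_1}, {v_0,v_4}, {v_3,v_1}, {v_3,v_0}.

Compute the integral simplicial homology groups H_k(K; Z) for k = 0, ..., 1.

K has 5 vertices, 5 edges.
rank ∂_0 = 0, rank ∂_1 = 4 ⇒ b_0 = 5 − 0 − 4 = 1; all invariant factors of ∂_1 are 1 so no torsion. So H_0 = Z.
rank ∂_1 = 4, rank ∂_2 = 0 ⇒ b_1 = 5 − 4 − 0 = 1. So H_1 = Z.

H_0 = Z,  H_1 = Z.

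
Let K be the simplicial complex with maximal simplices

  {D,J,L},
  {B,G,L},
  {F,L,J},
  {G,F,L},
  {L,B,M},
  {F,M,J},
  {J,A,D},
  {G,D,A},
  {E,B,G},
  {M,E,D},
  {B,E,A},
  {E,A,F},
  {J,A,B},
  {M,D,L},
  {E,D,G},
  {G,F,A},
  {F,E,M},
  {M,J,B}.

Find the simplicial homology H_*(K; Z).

Order the vertices as A < B < D < E < F < G < J < L < M. Listing each simplex with vertices in this order, K has dimension 2 with simplices:

  0-simplices (9): A, B, D, E, F, G, J, L, M
  1-simplices (27): AB, AD, AE, AF, AG, AJ, BE, BG, BJ, BL, BM, DE, DG, DJ, DL, DM, EF, EG, EM, FG, FJ, FL, FM, GL, JL, JM, LM
  2-simplices (18): ABE, ABJ, ADG, ADJ, AEF, AFG, BEG, BGL, BJM, BLM, DEG, DEM, DJL, DLM, EFM, FGL, FJL, FJM

so the chain groups are C_0 ≅ Z^9, C_1 ≅ Z^27, C_2 ≅ Z^18.

The boundary map ∂_1: C_1 → C_0 is given by ∂[p,q] = [q] − [p]. For instance
  ∂JM = M − J.
The resulting 9×27 matrix has rank 8, and its Smith normal form has invariant factors (1,1,1,1,1,1,1,1).

∂_2: C_2 → C_1 sends each 2-simplex [p,q,r] to [q,r] − [p,r] + [p,q]. For instance
  ∂ADJ = DJ − AJ + AD,
  ∂EFM = FM − EM + EF.
The 27×18 boundary matrix has rank 18 and Smith normal form diag(1,1,1,1,1,1,1,1,1,1,1,1,1,1,1,1,1,2).

Computing H_k = (kernel of ∂_k) / (image of ∂_{k+1}):

  H_0: rank C_0 − rank ∂_1 = 9 − 8 = 1, and the invariant factors of ∂_1 are all 1, so H_0 = Z.
  H_1: rank ker ∂_1 − rank ∂_2 = (27 − 8) − 18 = 1, and ∂_2 has invariant factor 2 > 1, so H_1 = Z ⊕ Z_2.
  H_2: rank ker ∂_2 − rank ∂_3 = (18 − 18) − 0 = 0, and there is no ∂_3, so H_2 = 0.

As a check, the Euler characteristic is 9 − 27 + 18 = 0, which agrees with 1 − 1 + 0 = 0.

H_0 = Z,  H_1 = Z ⊕ Z_2,  H_2 = 0.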